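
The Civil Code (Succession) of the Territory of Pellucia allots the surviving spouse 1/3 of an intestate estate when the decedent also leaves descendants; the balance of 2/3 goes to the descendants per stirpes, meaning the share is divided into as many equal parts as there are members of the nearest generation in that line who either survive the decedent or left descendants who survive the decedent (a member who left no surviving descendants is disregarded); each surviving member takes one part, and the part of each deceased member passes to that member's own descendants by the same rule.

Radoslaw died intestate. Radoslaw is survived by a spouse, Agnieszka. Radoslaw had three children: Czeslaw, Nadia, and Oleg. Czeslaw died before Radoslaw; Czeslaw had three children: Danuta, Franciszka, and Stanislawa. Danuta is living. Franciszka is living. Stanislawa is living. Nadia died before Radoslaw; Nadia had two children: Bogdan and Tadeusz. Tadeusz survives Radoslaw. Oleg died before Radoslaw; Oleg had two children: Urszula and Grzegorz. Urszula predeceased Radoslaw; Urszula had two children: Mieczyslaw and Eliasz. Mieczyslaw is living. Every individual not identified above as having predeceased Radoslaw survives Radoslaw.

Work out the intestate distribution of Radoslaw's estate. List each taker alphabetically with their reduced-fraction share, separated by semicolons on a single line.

Agnieszka, as surviving spouse, takes 1/3.
The remaining 2/3 passes to Radoslaw's descendants per stirpes.
The 2/3 is divided into 3 equal shares of 2/9 among Czeslaw, Nadia, Oleg.
Czeslaw predeceased; the 2/9 allotted to Czeslaw's branch passes to Czeslaw's issue by representation.
The 2/9 is divided into 3 equal shares of 2/27 among Danuta, Franciszka, Stanislawa.
Danuta is living and takes 2/27.
Franciszka is living and takes 2/27.
Stanislawa is living and takes 2/27.
Nadia predeceased; the 2/9 allotted to Nadia's branch passes to Nadia's issue by representation.
The 2/9 is divided into 2 equal shares of 1/9 among Bogdan, Tadeusz.
Bogdan is living and takes 1/9.
Tadeusz is living and takes 1/9.
Oleg predeceased; the 2/9 allotted to Oleg's branch passes to Oleg's issue by representation.
The 2/9 is divided into 2 equal shares of 1/9 among Urszula, Grzegorz.
Urszula predeceased; the 1/9 allotted to Urszula's branch passes to Urszula's issue by representation.
The 1/9 is divided into 2 equal shares of 1/18 among Mieczyslaw, Eliasz.
Mieczyslaw is living and takes 1/18.
Eliasz is living and takes 1/18.
Grzegorz is living and takes 1/9.

Agnieszka 1/3; Bogdan 1/9; Danuta 2/27; Eliasz 1/18; Franciszka 2/27; Grzegorz 1/9; Mieczyslaw 1/18; Stanislawa 2/27; Tadeusz 1/9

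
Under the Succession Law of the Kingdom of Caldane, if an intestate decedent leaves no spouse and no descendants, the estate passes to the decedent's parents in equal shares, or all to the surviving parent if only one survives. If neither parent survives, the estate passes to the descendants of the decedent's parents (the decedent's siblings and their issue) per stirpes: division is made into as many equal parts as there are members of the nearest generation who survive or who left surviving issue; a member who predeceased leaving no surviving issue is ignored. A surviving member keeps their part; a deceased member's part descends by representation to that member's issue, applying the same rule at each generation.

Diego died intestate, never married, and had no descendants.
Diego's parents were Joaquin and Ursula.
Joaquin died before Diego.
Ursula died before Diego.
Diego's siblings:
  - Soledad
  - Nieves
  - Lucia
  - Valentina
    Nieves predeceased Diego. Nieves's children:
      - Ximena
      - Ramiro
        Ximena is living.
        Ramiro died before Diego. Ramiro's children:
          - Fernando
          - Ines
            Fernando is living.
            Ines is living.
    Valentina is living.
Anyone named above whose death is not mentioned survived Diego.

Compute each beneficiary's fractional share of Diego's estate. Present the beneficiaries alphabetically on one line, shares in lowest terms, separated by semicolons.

Neither parent survives and there are no descendants, so the estate passes to Diego's siblings and their issue per stirpes.
The estate is divided into 4 equal shares of 1/4 among Soledad, Nieves, Lucia, Valentina.
Soledad is living and takes 1/4.
Nieves predeceased; the 1/4 allotted to Nieves's branch passes to Nieves's issue by representation.
The 1/4 is divided into 2 equal shares of 1/8 among Ximena, Ramiro.
Ximena is living and takes 1/8.
Ramiro predeceased; the 1/8 allotted to Ramiro's branch passes to Ramiro's issue by representation.
The 1/8 is divided into 2 equal shares of 1/16 among Fernando, Ines.
Fernando is living and takes 1/16.
Ines is living and takes 1/16.
Lucia is living and takes 1/4.
Valentina is living and takes 1/4.

Fernando 1/16; Ines 1/16; Lucia 1/4; Soledad 1/4; Valentina 1/4; Ximena 1/8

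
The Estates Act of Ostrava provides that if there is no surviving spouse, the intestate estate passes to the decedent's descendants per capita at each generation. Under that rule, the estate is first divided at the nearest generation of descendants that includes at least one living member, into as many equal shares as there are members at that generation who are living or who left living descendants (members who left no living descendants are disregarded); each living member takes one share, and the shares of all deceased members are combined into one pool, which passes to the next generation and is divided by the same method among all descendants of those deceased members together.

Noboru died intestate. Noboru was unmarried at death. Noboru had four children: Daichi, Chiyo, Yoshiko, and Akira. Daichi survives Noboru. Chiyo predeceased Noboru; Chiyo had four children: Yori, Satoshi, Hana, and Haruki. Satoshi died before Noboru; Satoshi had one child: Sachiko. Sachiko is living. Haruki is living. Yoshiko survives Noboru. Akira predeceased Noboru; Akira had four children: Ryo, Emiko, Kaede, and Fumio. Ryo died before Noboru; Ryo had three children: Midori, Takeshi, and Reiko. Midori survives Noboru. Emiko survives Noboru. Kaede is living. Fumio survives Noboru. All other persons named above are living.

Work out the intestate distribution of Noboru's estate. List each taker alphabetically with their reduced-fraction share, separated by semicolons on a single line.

There is no surviving spouse, so the entire estate passes to Noboru's descendants per capita at each generation.
At generation 1 (Daichi, Chiyo, Yoshiko, Akira) there are 4 shares of (1)/4 = 1/4 each.
Living: Daichi and Yoshiko — each takes 1/4.
Deceased: Chiyo and Akira. Their combined 1/2 is pooled and carried to generation 2.
At generation 2 (Yori, Satoshi, Hana, Haruki, Ryo, Emiko, Kaede, Fumio) there are 8 shares of (1/2)/8 = 1/16 each.
Living: Yori, Hana, Haruki, Emiko, Kaede, and Fumio — each takes 1/16.
Deceased: Satoshi and Ryo. Their combined 1/8 is pooled and carried to generation 3.
At generation 3 (Sachiko, Midori, Takeshi, Reiko) there are 4 shares of (1/8)/4 = 1/32 each.
Living: Sachiko, Midori, Takeshi, and Reiko — each takes 1/32.

Daichi 1/4; Emiko 1/16; Fumio 1/16; Hana 1/16; Haruki 1/16; Kaede 1/16; Midori 1/32; Reiko 1/32; Sachiko 1/32; Takeshi 1/32; Yori 1/16; Yoshiko 1/4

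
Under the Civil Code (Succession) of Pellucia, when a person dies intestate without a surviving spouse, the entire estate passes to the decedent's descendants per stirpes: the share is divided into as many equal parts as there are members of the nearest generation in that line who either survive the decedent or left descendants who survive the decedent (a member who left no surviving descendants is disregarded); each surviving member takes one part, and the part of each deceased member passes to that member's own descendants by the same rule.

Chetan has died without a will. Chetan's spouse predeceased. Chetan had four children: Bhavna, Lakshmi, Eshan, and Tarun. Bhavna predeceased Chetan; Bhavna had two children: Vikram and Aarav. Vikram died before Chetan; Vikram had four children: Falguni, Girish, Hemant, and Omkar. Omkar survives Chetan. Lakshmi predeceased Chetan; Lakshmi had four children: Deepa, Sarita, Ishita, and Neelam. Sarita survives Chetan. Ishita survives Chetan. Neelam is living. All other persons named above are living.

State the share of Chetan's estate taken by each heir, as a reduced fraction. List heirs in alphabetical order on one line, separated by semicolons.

Aarav 1/8; Deepa 1/16; Eshan 1/4; Falguni 1/32; Girish 1/32; Hemant 1/32; Ishita 1/16; Neelam 1/16; Omkar 1/32; Sarita 1/16; Tarun 1/4

There is no surviving spouse, so the entire estate passes to Chetan's descendants per stirpes.
The estate is divided into 4 equal shares of 1/4 among Bhavna, Lakshmi, Eshan, Tarun.
Bhavna predeceased; the 1/4 allotted to Bhavna's branch passes to Bhavna's issue by representation.
The 1/4 is divided into 2 equal shares of 1/8 among Vikram, Aarav.
Vikram predeceased; the 1/8 allotted to Vikram's branch passes to Vikram's issue by representation.
The 1/8 is divided into 4 equal shares of 1/32 among Falguni, Girish, Hemant, Omkar.
Falguni is living and takes 1/32.
Girish is living and takes 1/32.
Hemant is living and takes 1/32.
Omkar is living and takes 1/32.
Aarav is living and takes 1/8.
Lakshmi predeceased; the 1/4 allotted to Lakshmi's branch passes to Lakshmi's issue by representation.
The 1/4 is divided into 4 equal shares of 1/16 among Deepa, Sarita, Ishita, Neelam.
Deepa is living and takes 1/16.
Sarita is living and takes 1/16.
Ishita is living and takes 1/16.
Neelam is living and takes 1/16.
Eshan is living and takes 1/4.
Tarun is living and takes 1/4.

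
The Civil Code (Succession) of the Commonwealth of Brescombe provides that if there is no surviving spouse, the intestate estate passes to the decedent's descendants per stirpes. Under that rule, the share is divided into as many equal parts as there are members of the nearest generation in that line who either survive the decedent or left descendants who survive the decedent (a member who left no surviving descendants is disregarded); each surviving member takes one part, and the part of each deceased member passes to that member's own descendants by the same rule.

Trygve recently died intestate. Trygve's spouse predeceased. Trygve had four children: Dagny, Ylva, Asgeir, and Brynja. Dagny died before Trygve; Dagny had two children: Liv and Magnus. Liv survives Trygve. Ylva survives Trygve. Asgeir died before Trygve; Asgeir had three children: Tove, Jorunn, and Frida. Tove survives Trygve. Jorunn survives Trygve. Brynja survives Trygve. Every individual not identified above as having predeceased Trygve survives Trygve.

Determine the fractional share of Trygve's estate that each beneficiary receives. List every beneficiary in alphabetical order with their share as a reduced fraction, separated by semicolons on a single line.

There is no surviving spouse, so the entire estate passes to Trygve's descendants per stirpes.
The estate is divided into 4 equal shares of 1/4 among Dagny, Ylva, Asgeir, Brynja.
Dagny predeceased; the 1/4 allotted to Dagny's branch passes to Dagny's issue by representation.
The 1/4 is divided into 2 equal shares of 1/8 among Liv, Magnus.
Liv is living and takes 1/8.
Magnus is living and takes 1/8.
Ylva is living and takes 1/4.
Asgeir predeceased; the 1/4 allotted to Asgeir's branch passes to Asgeir's issue by representation.
The 1/4 is divided into 3 equal shares of 1/12 among Tove, Jorunn, Frida.
Tove is living and takes 1/12.
Jorunn is living and takes 1/12.
Frida is living and takes 1/12.
Brynja is living and takes 1/4.

Brynja 1/4; Frida 1/12; Jorunn 1/12; Liv 1/8; Magnus 1/8; Tove 1/12; Ylva 1/4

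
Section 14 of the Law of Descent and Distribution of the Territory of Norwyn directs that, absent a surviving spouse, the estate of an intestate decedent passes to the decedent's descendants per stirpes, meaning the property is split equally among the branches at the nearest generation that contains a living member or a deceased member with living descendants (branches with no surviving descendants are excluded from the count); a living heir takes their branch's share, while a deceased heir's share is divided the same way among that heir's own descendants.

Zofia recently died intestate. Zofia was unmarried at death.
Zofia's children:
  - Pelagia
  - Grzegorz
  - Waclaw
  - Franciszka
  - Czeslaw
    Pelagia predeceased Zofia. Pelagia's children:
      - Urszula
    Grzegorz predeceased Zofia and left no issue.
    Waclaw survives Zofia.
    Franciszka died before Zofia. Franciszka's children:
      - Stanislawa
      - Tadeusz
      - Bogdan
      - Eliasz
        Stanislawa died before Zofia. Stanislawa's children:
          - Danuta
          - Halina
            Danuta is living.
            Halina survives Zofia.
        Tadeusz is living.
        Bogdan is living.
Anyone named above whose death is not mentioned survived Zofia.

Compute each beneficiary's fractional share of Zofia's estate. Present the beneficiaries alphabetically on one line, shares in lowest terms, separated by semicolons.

Bogdan 1/16; Czeslaw 1/4; Danuta 1/32; Eliasz 1/16; Halina 1/32; Tadeusz 1/16; Urszula 1/4; Waclaw 1/4

There is no surviving spouse, so the entire estate passes to Zofia's descendants per stirpes.
Grzegorz left no surviving issue, so that branch lapses and is disregarded.
The estate is divided into 4 equal shares of 1/4 among Pelagia, Waclaw, Franciszka, Czeslaw.
Pelagia predeceased; the 1/4 allotted to Pelagia's branch passes to Pelagia's issue by representation.
Urszula is the sole taker at this level and receives the full 1/4.
Waclaw is living and takes 1/4.
Franciszka predeceased; the 1/4 allotted to Franciszka's branch passes to Franciszka's issue by representation.
The 1/4 is divided into 4 equal shares of 1/16 among Stanislawa, Tadeusz, Bogdan, Eliasz.
Stanislawa predeceased; the 1/16 allotted to Stanislawa's branch passes to Stanislawa's issue by representation.
The 1/16 is divided into 2 equal shares of 1/32 among Danuta, Halina.
Danuta is living and takes 1/32.
Halina is living and takes 1/32.
Tadeusz is living and takes 1/16.
Bogdan is living and takes 1/16.
Eliasz is living and takes 1/16.
Czeslaw is living and takes 1/4.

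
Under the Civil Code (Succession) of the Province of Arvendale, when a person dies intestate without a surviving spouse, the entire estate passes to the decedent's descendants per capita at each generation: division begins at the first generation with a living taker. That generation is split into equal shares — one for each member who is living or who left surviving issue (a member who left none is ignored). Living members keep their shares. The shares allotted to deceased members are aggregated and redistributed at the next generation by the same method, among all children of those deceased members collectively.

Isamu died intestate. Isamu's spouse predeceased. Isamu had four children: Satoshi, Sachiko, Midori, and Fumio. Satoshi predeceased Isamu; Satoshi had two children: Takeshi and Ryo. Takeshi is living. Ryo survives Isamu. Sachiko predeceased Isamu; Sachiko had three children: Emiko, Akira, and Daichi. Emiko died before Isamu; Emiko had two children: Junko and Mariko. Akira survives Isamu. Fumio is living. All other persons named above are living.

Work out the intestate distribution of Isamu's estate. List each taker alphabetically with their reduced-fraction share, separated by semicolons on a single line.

Akira 1/10; Daichi 1/10; Fumio 1/4; Junko 1/20; Mariko 1/20; Midori 1/4; Ryo 1/10; Takeshi 1/10

There is no surviving spouse, so the entire estate passes to Isamu's descendants per capita at each generation.
At generation 1 (Satoshi, Sachiko, Midori, Fumio) there are 4 shares of (1)/4 = 1/4 each.
Living: Midori and Fumio — each takes 1/4.
Deceased: Satoshi and Sachiko. Their combined 1/2 is pooled and carried to generation 2.
At generation 2 (Takeshi, Ryo, Emiko, Akira, Daichi) there are 5 shares of (1/2)/5 = 1/10 each.
Living: Takeshi, Ryo, Akira, and Daichi — each takes 1/10.
Deceased: Emiko. That 1/10 share is carried to generation 3.
At generation 3 (Junko, Mariko) there are 2 shares of (1/10)/2 = 1/20 each.
Living: Junko and Mariko — each takes 1/20.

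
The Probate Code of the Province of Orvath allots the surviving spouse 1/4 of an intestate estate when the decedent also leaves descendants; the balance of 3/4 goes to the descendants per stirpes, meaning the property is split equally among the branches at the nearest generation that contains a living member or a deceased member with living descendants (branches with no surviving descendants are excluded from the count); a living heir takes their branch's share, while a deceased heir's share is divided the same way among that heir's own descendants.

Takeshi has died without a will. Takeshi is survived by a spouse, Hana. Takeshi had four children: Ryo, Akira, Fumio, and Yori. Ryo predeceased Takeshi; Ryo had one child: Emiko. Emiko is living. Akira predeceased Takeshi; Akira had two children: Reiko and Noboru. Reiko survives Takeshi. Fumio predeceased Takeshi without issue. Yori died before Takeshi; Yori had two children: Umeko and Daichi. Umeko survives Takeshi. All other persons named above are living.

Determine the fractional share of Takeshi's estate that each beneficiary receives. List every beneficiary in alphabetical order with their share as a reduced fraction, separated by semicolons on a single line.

Daichi 1/8; Emiko 1/4; Hana 1/4; Noboru 1/8; Reiko 1/8; Umeko 1/8

Hana, as surviving spouse, takes 1/4.
The remaining 3/4 passes to Takeshi's descendants per stirpes.
Fumio left no surviving issue, so that branch lapses and is disregarded.
The 3/4 is divided into 3 equal shares of 1/4 among Ryo, Akira, Yori.
Ryo predeceased; the 1/4 allotted to Ryo's branch passes to Ryo's issue by representation.
Emiko is the sole taker at this level and receives the full 1/4.
Akira predeceased; the 1/4 allotted to Akira's branch passes to Akira's issue by representation.
The 1/4 is divided into 2 equal shares of 1/8 among Reiko, Noboru.
Reiko is living and takes 1/8.
Noboru is living and takes 1/8.
Yori predeceased; the 1/4 allotted to Yori's branch passes to Yori's issue by representation.
The 1/4 is divided into 2 equal shares of 1/8 among Umeko, Daichi.
Umeko is living and takes 1/8.
Daichi is living and takes 1/8.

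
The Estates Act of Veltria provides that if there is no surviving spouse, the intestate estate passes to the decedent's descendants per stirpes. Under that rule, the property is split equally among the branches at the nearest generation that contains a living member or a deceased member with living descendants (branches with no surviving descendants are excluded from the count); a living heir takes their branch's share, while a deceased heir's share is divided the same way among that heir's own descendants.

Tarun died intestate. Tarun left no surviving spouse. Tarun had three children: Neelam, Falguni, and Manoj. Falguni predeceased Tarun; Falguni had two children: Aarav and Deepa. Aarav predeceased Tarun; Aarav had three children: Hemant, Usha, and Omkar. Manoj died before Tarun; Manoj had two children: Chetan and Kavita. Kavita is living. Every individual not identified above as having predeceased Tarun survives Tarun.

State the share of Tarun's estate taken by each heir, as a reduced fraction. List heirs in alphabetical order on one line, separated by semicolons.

Chetan 1/6; Deepa 1/6; Hemant 1/18; Kavita 1/6; Neelam 1/3; Omkar 1/18; Usha 1/18

There is no surviving spouse, so the entire estate passes to Tarun's descendants per stirpes.
The estate is divided into 3 equal shares of 1/3 among Neelam, Falguni, Manoj.
Neelam is living and takes 1/3.
Falguni predeceased; the 1/3 allotted to Falguni's branch passes to Falguni's issue by representation.
The 1/3 is divided into 2 equal shares of 1/6 among Aarav, Deepa.
Aarav predeceased; the 1/6 allotted to Aarav's branch passes to Aarav's issue by representation.
The 1/6 is divided into 3 equal shares of 1/18 among Hemant, Usha, Omkar.
Hemant is living and takes 1/18.
Usha is living and takes 1/18.
Omkar is living and takes 1/18.
Deepa is living and takes 1/6.
Manoj predeceased; the 1/3 allotted to Manoj's branch passes to Manoj's issue by representation.
The 1/3 is divided into 2 equal shares of 1/6 among Chetan, Kavita.
Chetan is living and takes 1/6.
Kavita is living and takes 1/6.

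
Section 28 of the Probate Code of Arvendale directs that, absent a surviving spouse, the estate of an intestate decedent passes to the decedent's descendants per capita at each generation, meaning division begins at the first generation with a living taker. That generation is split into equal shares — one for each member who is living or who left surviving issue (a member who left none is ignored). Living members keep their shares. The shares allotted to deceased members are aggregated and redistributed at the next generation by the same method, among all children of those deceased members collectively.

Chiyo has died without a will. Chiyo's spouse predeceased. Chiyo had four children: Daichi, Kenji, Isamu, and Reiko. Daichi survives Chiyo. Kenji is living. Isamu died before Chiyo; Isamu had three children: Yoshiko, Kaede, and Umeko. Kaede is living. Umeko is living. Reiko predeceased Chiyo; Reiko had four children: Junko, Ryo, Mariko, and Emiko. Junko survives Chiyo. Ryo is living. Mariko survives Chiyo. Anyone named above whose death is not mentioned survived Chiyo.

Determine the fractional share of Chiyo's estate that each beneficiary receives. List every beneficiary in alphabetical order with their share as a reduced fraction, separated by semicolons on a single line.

There is no surviving spouse, so the entire estate passes to Chiyo's descendants per capita at each generation.
At generation 1 (Daichi, Kenji, Isamu, Reiko) there are 4 shares of (1)/4 = 1/4 each.
Living: Daichi and Kenji — each takes 1/4.
Deceased: Isamu and Reiko. Their combined 1/2 is pooled and carried to generation 2.
At generation 2 (Yoshiko, Kaede, Umeko, Junko, Ryo, Mariko, Emiko) there are 7 shares of (1/2)/7 = 1/14 each.
Living: Yoshiko, Kaede, Umeko, Junko, Ryo, Mariko, and Emiko — each takes 1/14.

Daichi 1/4; Emiko 1/14; Junko 1/14; Kaede 1/14; Kenji 1/4; Mariko 1/14; Ryo 1/14; Umeko 1/14; Yoshiko 1/14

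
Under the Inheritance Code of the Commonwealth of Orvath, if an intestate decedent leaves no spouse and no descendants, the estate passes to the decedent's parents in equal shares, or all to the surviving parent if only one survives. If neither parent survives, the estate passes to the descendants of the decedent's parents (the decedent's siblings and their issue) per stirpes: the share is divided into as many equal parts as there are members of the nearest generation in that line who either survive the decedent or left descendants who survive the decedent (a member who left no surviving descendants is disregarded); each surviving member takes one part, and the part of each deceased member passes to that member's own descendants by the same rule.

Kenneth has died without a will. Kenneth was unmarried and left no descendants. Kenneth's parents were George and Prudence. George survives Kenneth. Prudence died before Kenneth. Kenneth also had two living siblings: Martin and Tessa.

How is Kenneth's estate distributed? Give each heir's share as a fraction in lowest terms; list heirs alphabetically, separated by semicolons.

Only one parent, George, survives, so George takes the entire estate. The siblings take nothing because a surviving parent has priority.

George 1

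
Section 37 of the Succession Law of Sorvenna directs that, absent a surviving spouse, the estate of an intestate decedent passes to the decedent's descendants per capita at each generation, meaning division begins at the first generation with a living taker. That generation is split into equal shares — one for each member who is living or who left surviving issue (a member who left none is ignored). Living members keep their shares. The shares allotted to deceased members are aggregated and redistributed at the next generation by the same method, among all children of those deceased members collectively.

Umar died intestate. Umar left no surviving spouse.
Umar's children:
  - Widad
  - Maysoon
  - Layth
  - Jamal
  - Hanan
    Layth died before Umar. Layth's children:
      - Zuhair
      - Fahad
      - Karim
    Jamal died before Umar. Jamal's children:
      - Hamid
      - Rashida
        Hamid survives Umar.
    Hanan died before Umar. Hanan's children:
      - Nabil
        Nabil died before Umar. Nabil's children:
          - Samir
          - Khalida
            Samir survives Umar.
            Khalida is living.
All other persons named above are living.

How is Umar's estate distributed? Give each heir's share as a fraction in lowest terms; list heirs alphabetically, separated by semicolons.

Fahad 1/10; Hamid 1/10; Karim 1/10; Khalida 1/20; Maysoon 1/5; Rashida 1/10; Samir 1/20; Widad 1/5; Zuhair 1/10

There is no surviving spouse, so the entire estate passes to Umar's descendants per capita at each generation.
At generation 1 (Widad, Maysoon, Layth, Jamal, Hanan) there are 5 shares of (1)/5 = 1/5 each.
Living: Widad and Maysoon — each takes 1/5.
Deceased: Layth, Jamal, and Hanan. Their combined 3/5 is pooled and carried to generation 2.
At generation 2 (Zuhair, Fahad, Karim, Hamid, Rashida, Nabil) there are 6 shares of (3/5)/6 = 1/10 each.
Living: Zuhair, Fahad, Karim, Hamid, and Rashida — each takes 1/10.
Deceased: Nabil. That 1/10 share is carried to generation 3.
At generation 3 (Samir, Khalida) there are 2 shares of (1/10)/2 = 1/20 each.
Living: Samir and Khalida — each takes 1/20.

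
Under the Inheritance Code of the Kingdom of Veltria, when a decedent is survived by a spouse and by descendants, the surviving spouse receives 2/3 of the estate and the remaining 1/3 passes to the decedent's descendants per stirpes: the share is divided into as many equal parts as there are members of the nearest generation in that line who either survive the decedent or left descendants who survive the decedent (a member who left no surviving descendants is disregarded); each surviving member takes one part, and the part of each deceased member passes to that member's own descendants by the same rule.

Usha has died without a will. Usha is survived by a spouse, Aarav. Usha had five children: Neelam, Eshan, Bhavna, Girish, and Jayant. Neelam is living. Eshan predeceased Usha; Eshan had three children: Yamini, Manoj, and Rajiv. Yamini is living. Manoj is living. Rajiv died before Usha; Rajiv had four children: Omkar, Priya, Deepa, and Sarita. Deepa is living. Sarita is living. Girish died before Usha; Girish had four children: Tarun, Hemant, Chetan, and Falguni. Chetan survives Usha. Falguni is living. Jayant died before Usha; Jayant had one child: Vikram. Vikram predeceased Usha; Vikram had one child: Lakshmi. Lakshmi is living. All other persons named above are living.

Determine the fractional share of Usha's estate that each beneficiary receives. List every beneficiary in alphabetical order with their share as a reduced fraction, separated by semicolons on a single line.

Aarav, as surviving spouse, takes 2/3.
The remaining 1/3 passes to Usha's descendants per stirpes.
The 1/3 is divided into 5 equal shares of 1/15 among Neelam, Eshan, Bhavna, Girish, Jayant.
Neelam is living and takes 1/15.
Eshan predeceased; the 1/15 allotted to Eshan's branch passes to Eshan's issue by representation.
The 1/15 is divided into 3 equal shares of 1/45 among Yamini, Manoj, Rajiv.
Yamini is living and takes 1/45.
Manoj is living and takes 1/45.
Rajiv predeceased; the 1/45 allotted to Rajiv's branch passes to Rajiv's issue by representation.
The 1/45 is divided into 4 equal shares of 1/180 among Omkar, Priya, Deepa, Sarita.
Omkar is living and takes 1/180.
Priya is living and takes 1/180.
Deepa is living and takes 1/180.
Sarita is living and takes 1/180.
Bhavna is living and takes 1/15.
Girish predeceased; the 1/15 allotted to Girish's branch passes to Girish's issue by representation.
The 1/15 is divided into 4 equal shares of 1/60 among Tarun, Hemant, Chetan, Falguni.
Tarun is living and takes 1/60.
Hemant is living and takes 1/60.
Chetan is living and takes 1/60.
Falguni is living and takes 1/60.
Jayant predeceased; the 1/15 allotted to Jayant's branch passes to Jayant's issue by representation.
Vikram's line is the sole branch at this level, so the full 1/15 passes to Vikram's issue by representation.
Lakshmi is the sole taker at this level and receives the full 1/15.

Aarav 2/3; Bhavna 1/15; Chetan 1/60; Deepa 1/180; Falguni 1/60; Hemant 1/60; Lakshmi 1/15; Manoj 1/45; Neelam 1/15; Omkar 1/180; Priya 1/180; Sarita 1/180; Tarun 1/60; Yamini 1/45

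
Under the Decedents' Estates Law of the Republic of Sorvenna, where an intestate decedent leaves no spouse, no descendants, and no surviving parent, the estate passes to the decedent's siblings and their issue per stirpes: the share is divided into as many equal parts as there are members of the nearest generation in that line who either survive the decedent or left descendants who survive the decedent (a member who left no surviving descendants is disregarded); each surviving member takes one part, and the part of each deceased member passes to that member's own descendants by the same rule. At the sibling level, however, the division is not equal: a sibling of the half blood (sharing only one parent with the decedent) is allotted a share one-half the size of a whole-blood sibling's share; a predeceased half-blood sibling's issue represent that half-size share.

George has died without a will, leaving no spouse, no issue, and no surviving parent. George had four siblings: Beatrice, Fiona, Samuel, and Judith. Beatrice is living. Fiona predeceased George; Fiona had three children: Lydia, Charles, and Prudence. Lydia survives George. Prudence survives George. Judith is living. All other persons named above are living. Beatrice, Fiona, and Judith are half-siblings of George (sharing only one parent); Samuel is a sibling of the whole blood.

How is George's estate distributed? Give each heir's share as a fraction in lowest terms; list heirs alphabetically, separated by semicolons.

Beatrice 1/5; Charles 1/15; Judith 1/5; Lydia 1/15; Prudence 1/15; Samuel 2/5

No spouse, descendants, or parent survives, so the estate passes to George's siblings per stirpes.
Half-blood siblings count for one-half the weight of whole-blood siblings at the initial division.
Dividing 1 in proportion to weights (total weight 5/2): Beatrice (weight 1/2) → 1/5; Fiona (weight 1/2) → 1/5; Samuel (weight 1) → 2/5; Judith (weight 1/2) → 1/5.
Beatrice is living and takes 1/5.
Fiona predeceased; the 1/5 allotted to Fiona's branch passes to Fiona's issue by representation.
The 1/5 is divided into 3 equal shares of 1/15 among Lydia, Charles, Prudence.
Lydia is living and takes 1/15.
Charles is living and takes 1/15.
Prudence is living and takes 1/15.
Samuel is living and takes 2/5.
Judith is living and takes 1/5.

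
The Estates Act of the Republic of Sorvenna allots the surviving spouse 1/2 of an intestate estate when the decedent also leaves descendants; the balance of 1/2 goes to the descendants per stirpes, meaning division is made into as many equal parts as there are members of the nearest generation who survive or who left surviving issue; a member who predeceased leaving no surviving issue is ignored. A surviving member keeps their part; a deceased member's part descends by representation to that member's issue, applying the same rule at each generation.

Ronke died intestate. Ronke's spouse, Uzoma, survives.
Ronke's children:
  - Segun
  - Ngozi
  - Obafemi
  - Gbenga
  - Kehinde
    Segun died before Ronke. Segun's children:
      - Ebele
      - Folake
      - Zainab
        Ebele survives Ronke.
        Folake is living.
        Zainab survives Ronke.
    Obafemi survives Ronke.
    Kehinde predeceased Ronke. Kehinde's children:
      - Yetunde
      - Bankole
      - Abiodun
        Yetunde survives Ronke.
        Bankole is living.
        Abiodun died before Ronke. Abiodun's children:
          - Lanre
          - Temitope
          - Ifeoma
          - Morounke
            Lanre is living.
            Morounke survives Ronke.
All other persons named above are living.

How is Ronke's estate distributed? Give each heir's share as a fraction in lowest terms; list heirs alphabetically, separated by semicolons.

Uzoma, as surviving spouse, takes 1/2.
The remaining 1/2 passes to Ronke's descendants per stirpes.
The 1/2 is divided into 5 equal shares of 1/10 among Segun, Ngozi, Obafemi, Gbenga, Kehinde.
Segun predeceased; the 1/10 allotted to Segun's branch passes to Segun's issue by representation.
The 1/10 is divided into 3 equal shares of 1/30 among Ebele, Folake, Zainab.
Ebele is living and takes 1/30.
Folake is living and takes 1/30.
Zainab is living and takes 1/30.
Ngozi is living and takes 1/10.
Obafemi is living and takes 1/10.
Gbenga is living and takes 1/10.
Kehinde predeceased; the 1/10 allotted to Kehinde's branch passes to Kehinde's issue by representation.
The 1/10 is divided into 3 equal shares of 1/30 among Yetunde, Bankole, Abiodun.
Yetunde is living and takes 1/30.
Bankole is living and takes 1/30.
Abiodun predeceased; the 1/30 allotted to Abiodun's branch passes to Abiodun's issue by representation.
The 1/30 is divided into 4 equal shares of 1/120 among Lanre, Temitope, Ifeoma, Morounke.
Lanre is living and takes 1/120.
Temitope is living and takes 1/120.
Ifeoma is living and takes 1/120.
Morounke is living and takes 1/120.

Bankole 1/30; Ebele 1/30; Folake 1/30; Gbenga 1/10; Ifeoma 1/120; Lanre 1/120; Morounke 1/120; Ngozi 1/10; Obafemi 1/10; Temitope 1/120; Uzoma 1/2; Yetunde 1/30; Zainab 1/30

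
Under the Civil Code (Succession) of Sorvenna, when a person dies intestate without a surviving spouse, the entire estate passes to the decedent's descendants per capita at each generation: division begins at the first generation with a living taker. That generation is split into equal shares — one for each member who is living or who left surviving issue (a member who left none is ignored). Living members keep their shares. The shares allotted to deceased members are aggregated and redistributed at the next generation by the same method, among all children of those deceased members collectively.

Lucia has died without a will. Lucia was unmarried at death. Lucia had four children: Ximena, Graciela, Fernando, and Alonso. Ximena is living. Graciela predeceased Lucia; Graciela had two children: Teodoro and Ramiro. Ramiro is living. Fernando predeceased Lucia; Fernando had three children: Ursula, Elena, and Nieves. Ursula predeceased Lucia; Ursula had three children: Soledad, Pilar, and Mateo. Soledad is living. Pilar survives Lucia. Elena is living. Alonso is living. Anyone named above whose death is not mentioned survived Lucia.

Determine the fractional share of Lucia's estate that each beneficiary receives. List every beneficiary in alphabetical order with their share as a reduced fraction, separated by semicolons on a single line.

There is no surviving spouse, so the entire estate passes to Lucia's descendants per capita at each generation.
At generation 1 (Ximena, Graciela, Fernando, Alonso) there are 4 shares of (1)/4 = 1/4 each.
Living: Ximena and Alonso — each takes 1/4.
Deceased: Graciela and Fernando. Their combined 1/2 is pooled and carried to generation 2.
At generation 2 (Teodoro, Ramiro, Ursula, Elena, Nieves) there are 5 shares of (1/2)/5 = 1/10 each.
Living: Teodoro, Ramiro, Elena, and Nieves — each takes 1/10.
Deceased: Ursula. That 1/10 share is carried to generation 3.
At generation 3 (Soledad, Pilar, Mateo) there are 3 shares of (1/10)/3 = 1/30 each.
Living: Soledad, Pilar, and Mateo — each takes 1/30.

Alonso 1/4; Elena 1/10; Mateo 1/30; Nieves 1/10; Pilar 1/30; Ramiro 1/10; Soledad 1/30; Teodoro 1/10; Ximena 1/4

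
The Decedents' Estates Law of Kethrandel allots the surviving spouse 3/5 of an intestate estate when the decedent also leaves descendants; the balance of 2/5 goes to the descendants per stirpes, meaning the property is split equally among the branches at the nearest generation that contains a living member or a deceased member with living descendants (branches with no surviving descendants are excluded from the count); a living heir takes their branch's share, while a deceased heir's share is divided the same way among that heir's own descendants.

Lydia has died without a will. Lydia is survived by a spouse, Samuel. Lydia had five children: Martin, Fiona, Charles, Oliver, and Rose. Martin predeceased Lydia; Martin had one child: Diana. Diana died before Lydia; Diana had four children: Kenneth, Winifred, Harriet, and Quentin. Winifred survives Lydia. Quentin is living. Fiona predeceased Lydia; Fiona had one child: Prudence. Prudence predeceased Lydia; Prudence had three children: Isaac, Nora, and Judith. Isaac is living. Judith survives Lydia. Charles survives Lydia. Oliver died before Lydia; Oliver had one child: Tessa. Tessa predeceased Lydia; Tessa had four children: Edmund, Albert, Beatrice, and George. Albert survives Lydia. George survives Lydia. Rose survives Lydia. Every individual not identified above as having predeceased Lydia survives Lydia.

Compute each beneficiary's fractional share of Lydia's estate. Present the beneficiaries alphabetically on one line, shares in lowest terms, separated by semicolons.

Albert 1/50; Beatrice 1/50; Charles 2/25; Edmund 1/50; George 1/50; Harriet 1/50; Isaac 2/75; Judith 2/75; Kenneth 1/50; Nora 2/75; Quentin 1/50; Rose 2/25; Samuel 3/5; Winifred 1/50

Samuel, as surviving spouse, takes 3/5.
The remaining 2/5 passes to Lydia's descendants per stirpes.
The 2/5 is divided into 5 equal shares of 2/25 among Martin, Fiona, Charles, Oliver, Rose.
Martin predeceased; the 2/25 allotted to Martin's branch passes to Martin's issue by representation.
Diana's line is the sole branch at this level, so the full 2/25 passes to Diana's issue by representation.
The 2/25 is divided into 4 equal shares of 1/50 among Kenneth, Winifred, Harriet, Quentin.
Kenneth is living and takes 1/50.
Winifred is living and takes 1/50.
Harriet is living and takes 1/50.
Quentin is living and takes 1/50.
Fiona predeceased; the 2/25 allotted to Fiona's branch passes to Fiona's issue by representation.
Prudence's line is the sole branch at this level, so the full 2/25 passes to Prudence's issue by representation.
The 2/25 is divided into 3 equal shares of 2/75 among Isaac, Nora, Judith.
Isaac is living and takes 2/75.
Nora is living and takes 2/75.
Judith is living and takes 2/75.
Charles is living and takes 2/25.
Oliver predeceased; the 2/25 allotted to Oliver's branch passes to Oliver's issue by representation.
Tessa's line is the sole branch at this level, so the full 2/25 passes to Tessa's issue by representation.
The 2/25 is divided into 4 equal shares of 1/50 among Edmund, Albert, Beatrice, George.
Edmund is living and takes 1/50.
Albert is living and takes 1/50.
Beatrice is living and takes 1/50.
George is living and takes 1/50.
Rose is living and takes 2/25.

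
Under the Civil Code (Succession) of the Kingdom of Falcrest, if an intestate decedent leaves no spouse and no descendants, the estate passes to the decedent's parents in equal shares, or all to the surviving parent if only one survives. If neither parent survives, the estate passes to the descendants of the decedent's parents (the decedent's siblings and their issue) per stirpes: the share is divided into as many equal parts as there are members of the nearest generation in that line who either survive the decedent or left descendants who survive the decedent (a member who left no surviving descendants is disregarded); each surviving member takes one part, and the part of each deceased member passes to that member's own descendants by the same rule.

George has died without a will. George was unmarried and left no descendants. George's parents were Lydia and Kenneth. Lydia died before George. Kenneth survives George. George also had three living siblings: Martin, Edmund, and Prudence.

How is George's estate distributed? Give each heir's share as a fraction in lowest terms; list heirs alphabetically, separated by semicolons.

Only one parent, Kenneth, survives, so Kenneth takes the entire estate. The siblings take nothing because a surviving parent has priority.

Kenneth 1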